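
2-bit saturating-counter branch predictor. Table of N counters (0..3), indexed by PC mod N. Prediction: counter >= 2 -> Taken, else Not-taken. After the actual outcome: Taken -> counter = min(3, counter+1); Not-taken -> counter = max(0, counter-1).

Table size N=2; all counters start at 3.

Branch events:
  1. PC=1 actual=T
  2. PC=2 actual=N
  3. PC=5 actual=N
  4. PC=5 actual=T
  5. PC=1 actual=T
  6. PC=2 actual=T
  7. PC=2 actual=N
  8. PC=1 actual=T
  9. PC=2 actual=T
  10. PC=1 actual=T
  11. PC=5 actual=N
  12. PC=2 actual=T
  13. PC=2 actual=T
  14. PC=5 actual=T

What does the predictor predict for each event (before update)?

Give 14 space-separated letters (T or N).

Ev 1: PC=1 idx=1 pred=T actual=T -> ctr[1]=3
Ev 2: PC=2 idx=0 pred=T actual=N -> ctr[0]=2
Ev 3: PC=5 idx=1 pred=T actual=N -> ctr[1]=2
Ev 4: PC=5 idx=1 pred=T actual=T -> ctr[1]=3
Ev 5: PC=1 idx=1 pred=T actual=T -> ctr[1]=3
Ev 6: PC=2 idx=0 pred=T actual=T -> ctr[0]=3
Ev 7: PC=2 idx=0 pred=T actual=N -> ctr[0]=2
Ev 8: PC=1 idx=1 pred=T actual=T -> ctr[1]=3
Ev 9: PC=2 idx=0 pred=T actual=T -> ctr[0]=3
Ev 10: PC=1 idx=1 pred=T actual=T -> ctr[1]=3
Ev 11: PC=5 idx=1 pred=T actual=N -> ctr[1]=2
Ev 12: PC=2 idx=0 pred=T actual=T -> ctr[0]=3
Ev 13: PC=2 idx=0 pred=T actual=T -> ctr[0]=3
Ev 14: PC=5 idx=1 pred=T actual=T -> ctr[1]=3

Answer: T T T T T T T T T T T T T T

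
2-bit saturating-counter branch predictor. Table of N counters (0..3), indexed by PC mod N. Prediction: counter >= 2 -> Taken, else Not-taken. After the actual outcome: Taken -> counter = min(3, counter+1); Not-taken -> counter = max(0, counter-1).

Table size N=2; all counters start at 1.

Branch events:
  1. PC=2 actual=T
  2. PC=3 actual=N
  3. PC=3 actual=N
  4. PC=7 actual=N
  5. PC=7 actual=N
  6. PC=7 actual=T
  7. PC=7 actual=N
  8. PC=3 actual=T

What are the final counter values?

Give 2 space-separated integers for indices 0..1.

Answer: 2 1

Derivation:
Ev 1: PC=2 idx=0 pred=N actual=T -> ctr[0]=2
Ev 2: PC=3 idx=1 pred=N actual=N -> ctr[1]=0
Ev 3: PC=3 idx=1 pred=N actual=N -> ctr[1]=0
Ev 4: PC=7 idx=1 pred=N actual=N -> ctr[1]=0
Ev 5: PC=7 idx=1 pred=N actual=N -> ctr[1]=0
Ev 6: PC=7 idx=1 pred=N actual=T -> ctr[1]=1
Ev 7: PC=7 idx=1 pred=N actual=N -> ctr[1]=0
Ev 8: PC=3 idx=1 pred=N actual=T -> ctr[1]=1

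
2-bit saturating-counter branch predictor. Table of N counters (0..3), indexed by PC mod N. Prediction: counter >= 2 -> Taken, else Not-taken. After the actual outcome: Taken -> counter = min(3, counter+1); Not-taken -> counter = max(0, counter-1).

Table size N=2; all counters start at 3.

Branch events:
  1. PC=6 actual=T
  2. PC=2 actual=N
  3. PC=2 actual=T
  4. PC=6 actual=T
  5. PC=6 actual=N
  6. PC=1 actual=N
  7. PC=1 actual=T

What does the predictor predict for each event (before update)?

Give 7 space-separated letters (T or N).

Ev 1: PC=6 idx=0 pred=T actual=T -> ctr[0]=3
Ev 2: PC=2 idx=0 pred=T actual=N -> ctr[0]=2
Ev 3: PC=2 idx=0 pred=T actual=T -> ctr[0]=3
Ev 4: PC=6 idx=0 pred=T actual=T -> ctr[0]=3
Ev 5: PC=6 idx=0 pred=T actual=N -> ctr[0]=2
Ev 6: PC=1 idx=1 pred=T actual=N -> ctr[1]=2
Ev 7: PC=1 idx=1 pred=T actual=T -> ctr[1]=3

Answer: T T T T T T T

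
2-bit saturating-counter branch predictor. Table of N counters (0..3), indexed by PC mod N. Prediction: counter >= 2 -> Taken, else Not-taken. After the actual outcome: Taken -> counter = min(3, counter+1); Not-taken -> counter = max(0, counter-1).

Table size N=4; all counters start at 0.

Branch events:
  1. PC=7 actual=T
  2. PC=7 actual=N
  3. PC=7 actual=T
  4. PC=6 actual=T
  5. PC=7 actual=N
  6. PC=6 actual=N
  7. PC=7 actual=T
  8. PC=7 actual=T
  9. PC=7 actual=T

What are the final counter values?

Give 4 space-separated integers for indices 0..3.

Answer: 0 0 0 3

Derivation:
Ev 1: PC=7 idx=3 pred=N actual=T -> ctr[3]=1
Ev 2: PC=7 idx=3 pred=N actual=N -> ctr[3]=0
Ev 3: PC=7 idx=3 pred=N actual=T -> ctr[3]=1
Ev 4: PC=6 idx=2 pred=N actual=T -> ctr[2]=1
Ev 5: PC=7 idx=3 pred=N actual=N -> ctr[3]=0
Ev 6: PC=6 idx=2 pred=N actual=N -> ctr[2]=0
Ev 7: PC=7 idx=3 pred=N actual=T -> ctr[3]=1
Ev 8: PC=7 idx=3 pred=N actual=T -> ctr[3]=2
Ev 9: PC=7 idx=3 pred=T actual=T -> ctr[3]=3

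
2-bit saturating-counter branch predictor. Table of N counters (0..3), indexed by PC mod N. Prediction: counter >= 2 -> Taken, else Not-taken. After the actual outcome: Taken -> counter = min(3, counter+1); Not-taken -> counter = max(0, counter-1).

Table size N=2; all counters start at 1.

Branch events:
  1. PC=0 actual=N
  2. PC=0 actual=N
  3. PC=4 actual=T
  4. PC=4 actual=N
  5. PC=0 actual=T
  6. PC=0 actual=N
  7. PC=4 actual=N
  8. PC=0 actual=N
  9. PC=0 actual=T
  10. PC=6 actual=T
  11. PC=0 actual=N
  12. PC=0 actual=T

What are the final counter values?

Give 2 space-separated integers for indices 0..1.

Ev 1: PC=0 idx=0 pred=N actual=N -> ctr[0]=0
Ev 2: PC=0 idx=0 pred=N actual=N -> ctr[0]=0
Ev 3: PC=4 idx=0 pred=N actual=T -> ctr[0]=1
Ev 4: PC=4 idx=0 pred=N actual=N -> ctr[0]=0
Ev 5: PC=0 idx=0 pred=N actual=T -> ctr[0]=1
Ev 6: PC=0 idx=0 pred=N actual=N -> ctr[0]=0
Ev 7: PC=4 idx=0 pred=N actual=N -> ctr[0]=0
Ev 8: PC=0 idx=0 pred=N actual=N -> ctr[0]=0
Ev 9: PC=0 idx=0 pred=N actual=T -> ctr[0]=1
Ev 10: PC=6 idx=0 pred=N actual=T -> ctr[0]=2
Ev 11: PC=0 idx=0 pred=T actual=N -> ctr[0]=1
Ev 12: PC=0 idx=0 pred=N actual=T -> ctr[0]=2

Answer: 2 1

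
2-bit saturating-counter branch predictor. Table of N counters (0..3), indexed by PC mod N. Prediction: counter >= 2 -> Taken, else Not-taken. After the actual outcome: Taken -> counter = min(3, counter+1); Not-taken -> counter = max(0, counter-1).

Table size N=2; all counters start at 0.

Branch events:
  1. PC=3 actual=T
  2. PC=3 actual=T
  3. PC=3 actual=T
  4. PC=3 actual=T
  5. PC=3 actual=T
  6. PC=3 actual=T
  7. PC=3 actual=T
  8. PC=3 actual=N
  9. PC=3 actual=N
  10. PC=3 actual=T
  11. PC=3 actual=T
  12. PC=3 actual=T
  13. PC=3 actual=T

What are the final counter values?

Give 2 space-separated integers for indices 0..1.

Ev 1: PC=3 idx=1 pred=N actual=T -> ctr[1]=1
Ev 2: PC=3 idx=1 pred=N actual=T -> ctr[1]=2
Ev 3: PC=3 idx=1 pred=T actual=T -> ctr[1]=3
Ev 4: PC=3 idx=1 pred=T actual=T -> ctr[1]=3
Ev 5: PC=3 idx=1 pred=T actual=T -> ctr[1]=3
Ev 6: PC=3 idx=1 pred=T actual=T -> ctr[1]=3
Ev 7: PC=3 idx=1 pred=T actual=T -> ctr[1]=3
Ev 8: PC=3 idx=1 pred=T actual=N -> ctr[1]=2
Ev 9: PC=3 idx=1 pred=T actual=N -> ctr[1]=1
Ev 10: PC=3 idx=1 pred=N actual=T -> ctr[1]=2
Ev 11: PC=3 idx=1 pred=T actual=T -> ctr[1]=3
Ev 12: PC=3 idx=1 pred=T actual=T -> ctr[1]=3
Ev 13: PC=3 idx=1 pred=T actual=T -> ctr[1]=3

Answer: 0 3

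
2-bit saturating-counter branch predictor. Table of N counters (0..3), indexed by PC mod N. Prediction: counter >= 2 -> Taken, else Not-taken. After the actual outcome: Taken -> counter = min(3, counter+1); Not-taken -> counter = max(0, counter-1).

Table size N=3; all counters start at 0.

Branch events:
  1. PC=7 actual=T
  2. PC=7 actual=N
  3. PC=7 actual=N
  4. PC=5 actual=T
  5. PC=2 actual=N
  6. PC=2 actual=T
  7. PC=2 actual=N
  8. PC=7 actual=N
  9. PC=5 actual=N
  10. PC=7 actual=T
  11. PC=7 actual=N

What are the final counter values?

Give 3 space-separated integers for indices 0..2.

Ev 1: PC=7 idx=1 pred=N actual=T -> ctr[1]=1
Ev 2: PC=7 idx=1 pred=N actual=N -> ctr[1]=0
Ev 3: PC=7 idx=1 pred=N actual=N -> ctr[1]=0
Ev 4: PC=5 idx=2 pred=N actual=T -> ctr[2]=1
Ev 5: PC=2 idx=2 pred=N actual=N -> ctr[2]=0
Ev 6: PC=2 idx=2 pred=N actual=T -> ctr[2]=1
Ev 7: PC=2 idx=2 pred=N actual=N -> ctr[2]=0
Ev 8: PC=7 idx=1 pred=N actual=N -> ctr[1]=0
Ev 9: PC=5 idx=2 pred=N actual=N -> ctr[2]=0
Ev 10: PC=7 idx=1 pred=N actual=T -> ctr[1]=1
Ev 11: PC=7 idx=1 pred=N actual=N -> ctr[1]=0

Answer: 0 0 0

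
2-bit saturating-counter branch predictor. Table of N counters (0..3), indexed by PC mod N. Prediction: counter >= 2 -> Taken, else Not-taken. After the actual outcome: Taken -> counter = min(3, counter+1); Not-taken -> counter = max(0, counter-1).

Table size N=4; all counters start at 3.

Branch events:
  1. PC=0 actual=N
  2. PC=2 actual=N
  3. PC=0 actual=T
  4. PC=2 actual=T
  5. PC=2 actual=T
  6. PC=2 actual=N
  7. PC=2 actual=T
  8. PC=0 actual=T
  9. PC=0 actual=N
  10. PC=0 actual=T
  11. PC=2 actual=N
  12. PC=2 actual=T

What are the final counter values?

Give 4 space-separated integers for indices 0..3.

Answer: 3 3 3 3

Derivation:
Ev 1: PC=0 idx=0 pred=T actual=N -> ctr[0]=2
Ev 2: PC=2 idx=2 pred=T actual=N -> ctr[2]=2
Ev 3: PC=0 idx=0 pred=T actual=T -> ctr[0]=3
Ev 4: PC=2 idx=2 pred=T actual=T -> ctr[2]=3
Ev 5: PC=2 idx=2 pred=T actual=T -> ctr[2]=3
Ev 6: PC=2 idx=2 pred=T actual=N -> ctr[2]=2
Ev 7: PC=2 idx=2 pred=T actual=T -> ctr[2]=3
Ev 8: PC=0 idx=0 pred=T actual=T -> ctr[0]=3
Ev 9: PC=0 idx=0 pred=T actual=N -> ctr[0]=2
Ev 10: PC=0 idx=0 pred=T actual=T -> ctr[0]=3
Ev 11: PC=2 idx=2 pred=T actual=N -> ctr[2]=2
Ev 12: PC=2 idx=2 pred=T actual=T -> ctr[2]=3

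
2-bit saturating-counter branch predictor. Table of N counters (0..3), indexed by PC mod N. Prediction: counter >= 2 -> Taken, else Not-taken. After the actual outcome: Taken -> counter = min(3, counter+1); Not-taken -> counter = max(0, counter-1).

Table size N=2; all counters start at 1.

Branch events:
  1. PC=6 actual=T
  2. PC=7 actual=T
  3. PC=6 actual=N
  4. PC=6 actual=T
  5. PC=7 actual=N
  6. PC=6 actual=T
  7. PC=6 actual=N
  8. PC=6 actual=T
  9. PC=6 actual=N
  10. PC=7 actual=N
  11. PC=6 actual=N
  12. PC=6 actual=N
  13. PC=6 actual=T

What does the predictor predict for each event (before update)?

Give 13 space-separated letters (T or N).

Answer: N N T N T T T T T N T N N

Derivation:
Ev 1: PC=6 idx=0 pred=N actual=T -> ctr[0]=2
Ev 2: PC=7 idx=1 pred=N actual=T -> ctr[1]=2
Ev 3: PC=6 idx=0 pred=T actual=N -> ctr[0]=1
Ev 4: PC=6 idx=0 pred=N actual=T -> ctr[0]=2
Ev 5: PC=7 idx=1 pred=T actual=N -> ctr[1]=1
Ev 6: PC=6 idx=0 pred=T actual=T -> ctr[0]=3
Ev 7: PC=6 idx=0 pred=T actual=N -> ctr[0]=2
Ev 8: PC=6 idx=0 pred=T actual=T -> ctr[0]=3
Ev 9: PC=6 idx=0 pred=T actual=N -> ctr[0]=2
Ev 10: PC=7 idx=1 pred=N actual=N -> ctr[1]=0
Ev 11: PC=6 idx=0 pred=T actual=N -> ctr[0]=1
Ev 12: PC=6 idx=0 pred=N actual=N -> ctr[0]=0
Ev 13: PC=6 idx=0 pred=N actual=T -> ctr[0]=1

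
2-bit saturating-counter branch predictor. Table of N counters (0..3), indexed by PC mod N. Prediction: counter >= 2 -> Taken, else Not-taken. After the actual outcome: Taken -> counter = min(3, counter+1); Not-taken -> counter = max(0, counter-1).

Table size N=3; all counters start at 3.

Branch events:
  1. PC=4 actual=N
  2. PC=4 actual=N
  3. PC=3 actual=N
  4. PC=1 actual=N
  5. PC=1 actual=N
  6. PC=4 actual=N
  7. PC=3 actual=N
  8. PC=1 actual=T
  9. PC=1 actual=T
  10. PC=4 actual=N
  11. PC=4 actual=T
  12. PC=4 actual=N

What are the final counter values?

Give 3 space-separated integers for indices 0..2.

Ev 1: PC=4 idx=1 pred=T actual=N -> ctr[1]=2
Ev 2: PC=4 idx=1 pred=T actual=N -> ctr[1]=1
Ev 3: PC=3 idx=0 pred=T actual=N -> ctr[0]=2
Ev 4: PC=1 idx=1 pred=N actual=N -> ctr[1]=0
Ev 5: PC=1 idx=1 pred=N actual=N -> ctr[1]=0
Ev 6: PC=4 idx=1 pred=N actual=N -> ctr[1]=0
Ev 7: PC=3 idx=0 pred=T actual=N -> ctr[0]=1
Ev 8: PC=1 idx=1 pred=N actual=T -> ctr[1]=1
Ev 9: PC=1 idx=1 pred=N actual=T -> ctr[1]=2
Ev 10: PC=4 idx=1 pred=T actual=N -> ctr[1]=1
Ev 11: PC=4 idx=1 pred=N actual=T -> ctr[1]=2
Ev 12: PC=4 idx=1 pred=T actual=N -> ctr[1]=1

Answer: 1 1 3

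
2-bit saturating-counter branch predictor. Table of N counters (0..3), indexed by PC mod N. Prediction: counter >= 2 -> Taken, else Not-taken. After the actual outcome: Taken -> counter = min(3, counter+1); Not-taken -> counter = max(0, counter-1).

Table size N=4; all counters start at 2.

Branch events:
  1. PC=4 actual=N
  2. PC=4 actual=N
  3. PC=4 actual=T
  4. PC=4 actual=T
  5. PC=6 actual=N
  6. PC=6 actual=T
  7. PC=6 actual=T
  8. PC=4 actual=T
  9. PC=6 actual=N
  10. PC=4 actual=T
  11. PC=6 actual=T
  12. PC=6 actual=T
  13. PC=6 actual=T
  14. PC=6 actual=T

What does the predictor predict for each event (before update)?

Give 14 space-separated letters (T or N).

Answer: T N N N T N T T T T T T T T

Derivation:
Ev 1: PC=4 idx=0 pred=T actual=N -> ctr[0]=1
Ev 2: PC=4 idx=0 pred=N actual=N -> ctr[0]=0
Ev 3: PC=4 idx=0 pred=N actual=T -> ctr[0]=1
Ev 4: PC=4 idx=0 pred=N actual=T -> ctr[0]=2
Ev 5: PC=6 idx=2 pred=T actual=N -> ctr[2]=1
Ev 6: PC=6 idx=2 pred=N actual=T -> ctr[2]=2
Ev 7: PC=6 idx=2 pred=T actual=T -> ctr[2]=3
Ev 8: PC=4 idx=0 pred=T actual=T -> ctr[0]=3
Ev 9: PC=6 idx=2 pred=T actual=N -> ctr[2]=2
Ev 10: PC=4 idx=0 pred=T actual=T -> ctr[0]=3
Ev 11: PC=6 idx=2 pred=T actual=T -> ctr[2]=3
Ev 12: PC=6 idx=2 pred=T actual=T -> ctr[2]=3
Ev 13: PC=6 idx=2 pred=T actual=T -> ctr[2]=3
Ev 14: PC=6 idx=2 pred=T actual=T -> ctr[2]=3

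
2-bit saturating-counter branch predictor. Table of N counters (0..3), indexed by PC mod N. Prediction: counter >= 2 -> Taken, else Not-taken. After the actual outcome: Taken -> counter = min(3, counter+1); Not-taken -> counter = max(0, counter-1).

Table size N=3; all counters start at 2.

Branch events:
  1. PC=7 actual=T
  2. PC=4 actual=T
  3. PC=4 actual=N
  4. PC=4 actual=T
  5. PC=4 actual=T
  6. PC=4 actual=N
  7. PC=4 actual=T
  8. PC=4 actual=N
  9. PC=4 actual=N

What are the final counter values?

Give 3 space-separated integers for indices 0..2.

Answer: 2 1 2

Derivation:
Ev 1: PC=7 idx=1 pred=T actual=T -> ctr[1]=3
Ev 2: PC=4 idx=1 pred=T actual=T -> ctr[1]=3
Ev 3: PC=4 idx=1 pred=T actual=N -> ctr[1]=2
Ev 4: PC=4 idx=1 pred=T actual=T -> ctr[1]=3
Ev 5: PC=4 idx=1 pred=T actual=T -> ctr[1]=3
Ev 6: PC=4 idx=1 pred=T actual=N -> ctr[1]=2
Ev 7: PC=4 idx=1 pred=T actual=T -> ctr[1]=3
Ev 8: PC=4 idx=1 pred=T actual=N -> ctr[1]=2
Ev 9: PC=4 idx=1 pred=T actual=N -> ctr[1]=1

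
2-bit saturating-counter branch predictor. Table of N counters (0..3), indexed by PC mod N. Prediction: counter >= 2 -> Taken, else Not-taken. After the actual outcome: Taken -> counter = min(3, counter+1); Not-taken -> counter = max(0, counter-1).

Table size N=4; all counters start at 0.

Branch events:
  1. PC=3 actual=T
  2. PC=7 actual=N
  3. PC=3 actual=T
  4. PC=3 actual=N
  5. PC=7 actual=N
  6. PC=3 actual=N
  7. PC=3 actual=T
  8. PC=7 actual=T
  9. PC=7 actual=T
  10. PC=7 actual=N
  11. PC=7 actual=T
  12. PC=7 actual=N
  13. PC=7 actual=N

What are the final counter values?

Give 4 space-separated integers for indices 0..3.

Ev 1: PC=3 idx=3 pred=N actual=T -> ctr[3]=1
Ev 2: PC=7 idx=3 pred=N actual=N -> ctr[3]=0
Ev 3: PC=3 idx=3 pred=N actual=T -> ctr[3]=1
Ev 4: PC=3 idx=3 pred=N actual=N -> ctr[3]=0
Ev 5: PC=7 idx=3 pred=N actual=N -> ctr[3]=0
Ev 6: PC=3 idx=3 pred=N actual=N -> ctr[3]=0
Ev 7: PC=3 idx=3 pred=N actual=T -> ctr[3]=1
Ev 8: PC=7 idx=3 pred=N actual=T -> ctr[3]=2
Ev 9: PC=7 idx=3 pred=T actual=T -> ctr[3]=3
Ev 10: PC=7 idx=3 pred=T actual=N -> ctr[3]=2
Ev 11: PC=7 idx=3 pred=T actual=T -> ctr[3]=3
Ev 12: PC=7 idx=3 pred=T actual=N -> ctr[3]=2
Ev 13: PC=7 idx=3 pred=T actual=N -> ctr[3]=1

Answer: 0 0 0 1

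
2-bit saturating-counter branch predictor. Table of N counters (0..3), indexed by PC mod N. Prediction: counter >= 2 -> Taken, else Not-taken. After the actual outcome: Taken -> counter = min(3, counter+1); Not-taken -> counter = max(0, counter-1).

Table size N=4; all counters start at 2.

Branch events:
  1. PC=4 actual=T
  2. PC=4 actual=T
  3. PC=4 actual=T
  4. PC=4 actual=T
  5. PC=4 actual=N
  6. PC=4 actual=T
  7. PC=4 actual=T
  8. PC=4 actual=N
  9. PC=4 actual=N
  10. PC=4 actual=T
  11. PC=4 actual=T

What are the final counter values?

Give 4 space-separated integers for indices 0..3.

Ev 1: PC=4 idx=0 pred=T actual=T -> ctr[0]=3
Ev 2: PC=4 idx=0 pred=T actual=T -> ctr[0]=3
Ev 3: PC=4 idx=0 pred=T actual=T -> ctr[0]=3
Ev 4: PC=4 idx=0 pred=T actual=T -> ctr[0]=3
Ev 5: PC=4 idx=0 pred=T actual=N -> ctr[0]=2
Ev 6: PC=4 idx=0 pred=T actual=T -> ctr[0]=3
Ev 7: PC=4 idx=0 pred=T actual=T -> ctr[0]=3
Ev 8: PC=4 idx=0 pred=T actual=N -> ctr[0]=2
Ev 9: PC=4 idx=0 pred=T actual=N -> ctr[0]=1
Ev 10: PC=4 idx=0 pred=N actual=T -> ctr[0]=2
Ev 11: PC=4 idx=0 pred=T actual=T -> ctr[0]=3

Answer: 3 2 2 2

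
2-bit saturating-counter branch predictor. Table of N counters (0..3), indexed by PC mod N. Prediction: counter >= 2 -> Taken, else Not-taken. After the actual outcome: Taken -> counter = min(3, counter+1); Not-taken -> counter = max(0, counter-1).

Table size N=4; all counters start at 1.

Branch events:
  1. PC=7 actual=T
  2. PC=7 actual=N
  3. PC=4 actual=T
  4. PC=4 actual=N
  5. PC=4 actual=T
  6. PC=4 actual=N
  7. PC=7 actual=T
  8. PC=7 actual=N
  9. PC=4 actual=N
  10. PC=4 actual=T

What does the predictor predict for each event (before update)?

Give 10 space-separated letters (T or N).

Ev 1: PC=7 idx=3 pred=N actual=T -> ctr[3]=2
Ev 2: PC=7 idx=3 pred=T actual=N -> ctr[3]=1
Ev 3: PC=4 idx=0 pred=N actual=T -> ctr[0]=2
Ev 4: PC=4 idx=0 pred=T actual=N -> ctr[0]=1
Ev 5: PC=4 idx=0 pred=N actual=T -> ctr[0]=2
Ev 6: PC=4 idx=0 pred=T actual=N -> ctr[0]=1
Ev 7: PC=7 idx=3 pred=N actual=T -> ctr[3]=2
Ev 8: PC=7 idx=3 pred=T actual=N -> ctr[3]=1
Ev 9: PC=4 idx=0 pred=N actual=N -> ctr[0]=0
Ev 10: PC=4 idx=0 pred=N actual=T -> ctr[0]=1

Answer: N T N T N T N T N N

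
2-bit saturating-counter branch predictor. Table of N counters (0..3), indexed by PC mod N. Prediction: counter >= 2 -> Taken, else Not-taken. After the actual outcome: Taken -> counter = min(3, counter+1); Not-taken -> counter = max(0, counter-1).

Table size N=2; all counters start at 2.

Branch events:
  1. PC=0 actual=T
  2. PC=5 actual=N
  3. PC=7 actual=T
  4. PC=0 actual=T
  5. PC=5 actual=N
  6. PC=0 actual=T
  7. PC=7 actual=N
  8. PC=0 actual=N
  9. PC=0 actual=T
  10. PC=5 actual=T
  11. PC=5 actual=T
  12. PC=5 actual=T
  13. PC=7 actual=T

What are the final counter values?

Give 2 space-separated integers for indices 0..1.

Ev 1: PC=0 idx=0 pred=T actual=T -> ctr[0]=3
Ev 2: PC=5 idx=1 pred=T actual=N -> ctr[1]=1
Ev 3: PC=7 idx=1 pred=N actual=T -> ctr[1]=2
Ev 4: PC=0 idx=0 pred=T actual=T -> ctr[0]=3
Ev 5: PC=5 idx=1 pred=T actual=N -> ctr[1]=1
Ev 6: PC=0 idx=0 pred=T actual=T -> ctr[0]=3
Ev 7: PC=7 idx=1 pred=N actual=N -> ctr[1]=0
Ev 8: PC=0 idx=0 pred=T actual=N -> ctr[0]=2
Ev 9: PC=0 idx=0 pred=T actual=T -> ctr[0]=3
Ev 10: PC=5 idx=1 pred=N actual=T -> ctr[1]=1
Ev 11: PC=5 idx=1 pred=N actual=T -> ctr[1]=2
Ev 12: PC=5 idx=1 pred=T actual=T -> ctr[1]=3
Ev 13: PC=7 idx=1 pred=T actual=T -> ctr[1]=3

Answer: 3 3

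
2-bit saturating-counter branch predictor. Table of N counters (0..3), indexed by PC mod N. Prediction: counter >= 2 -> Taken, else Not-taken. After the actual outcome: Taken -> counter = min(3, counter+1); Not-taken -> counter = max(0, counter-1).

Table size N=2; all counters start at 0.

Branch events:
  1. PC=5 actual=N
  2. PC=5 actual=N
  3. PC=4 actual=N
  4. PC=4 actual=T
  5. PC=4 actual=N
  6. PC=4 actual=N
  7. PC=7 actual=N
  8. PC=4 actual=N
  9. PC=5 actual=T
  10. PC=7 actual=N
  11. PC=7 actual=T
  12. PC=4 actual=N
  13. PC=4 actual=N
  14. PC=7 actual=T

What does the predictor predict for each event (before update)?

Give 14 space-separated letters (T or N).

Answer: N N N N N N N N N N N N N N

Derivation:
Ev 1: PC=5 idx=1 pred=N actual=N -> ctr[1]=0
Ev 2: PC=5 idx=1 pred=N actual=N -> ctr[1]=0
Ev 3: PC=4 idx=0 pred=N actual=N -> ctr[0]=0
Ev 4: PC=4 idx=0 pred=N actual=T -> ctr[0]=1
Ev 5: PC=4 idx=0 pred=N actual=N -> ctr[0]=0
Ev 6: PC=4 idx=0 pred=N actual=N -> ctr[0]=0
Ev 7: PC=7 idx=1 pred=N actual=N -> ctr[1]=0
Ev 8: PC=4 idx=0 pred=N actual=N -> ctr[0]=0
Ev 9: PC=5 idx=1 pred=N actual=T -> ctr[1]=1
Ev 10: PC=7 idx=1 pred=N actual=N -> ctr[1]=0
Ev 11: PC=7 idx=1 pred=N actual=T -> ctr[1]=1
Ev 12: PC=4 idx=0 pred=N actual=N -> ctr[0]=0
Ev 13: PC=4 idx=0 pred=N actual=N -> ctr[0]=0
Ev 14: PC=7 idx=1 pred=N actual=T -> ctr[1]=2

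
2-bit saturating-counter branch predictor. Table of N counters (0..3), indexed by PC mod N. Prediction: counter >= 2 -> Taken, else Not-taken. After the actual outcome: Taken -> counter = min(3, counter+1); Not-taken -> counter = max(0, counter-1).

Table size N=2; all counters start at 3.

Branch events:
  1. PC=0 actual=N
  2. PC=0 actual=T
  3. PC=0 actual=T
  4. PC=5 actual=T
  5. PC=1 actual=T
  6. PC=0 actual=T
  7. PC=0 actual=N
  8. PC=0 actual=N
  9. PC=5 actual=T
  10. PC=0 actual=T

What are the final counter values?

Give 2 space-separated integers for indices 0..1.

Answer: 2 3

Derivation:
Ev 1: PC=0 idx=0 pred=T actual=N -> ctr[0]=2
Ev 2: PC=0 idx=0 pred=T actual=T -> ctr[0]=3
Ev 3: PC=0 idx=0 pred=T actual=T -> ctr[0]=3
Ev 4: PC=5 idx=1 pred=T actual=T -> ctr[1]=3
Ev 5: PC=1 idx=1 pred=T actual=T -> ctr[1]=3
Ev 6: PC=0 idx=0 pred=T actual=T -> ctr[0]=3
Ev 7: PC=0 idx=0 pred=T actual=N -> ctr[0]=2
Ev 8: PC=0 idx=0 pred=T actual=N -> ctr[0]=1
Ev 9: PC=5 idx=1 pred=T actual=T -> ctr[1]=3
Ev 10: PC=0 idx=0 pred=N actual=T -> ctr[0]=2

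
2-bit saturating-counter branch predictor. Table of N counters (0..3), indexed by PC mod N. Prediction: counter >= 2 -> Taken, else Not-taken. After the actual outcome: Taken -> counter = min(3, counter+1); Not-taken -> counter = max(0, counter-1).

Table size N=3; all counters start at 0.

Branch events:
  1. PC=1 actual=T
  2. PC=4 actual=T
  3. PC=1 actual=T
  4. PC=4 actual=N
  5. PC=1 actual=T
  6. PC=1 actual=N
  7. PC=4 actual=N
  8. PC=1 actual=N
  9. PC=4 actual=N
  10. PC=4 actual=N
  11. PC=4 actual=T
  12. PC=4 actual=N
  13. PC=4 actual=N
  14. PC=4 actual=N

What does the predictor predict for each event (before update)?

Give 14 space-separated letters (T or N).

Ev 1: PC=1 idx=1 pred=N actual=T -> ctr[1]=1
Ev 2: PC=4 idx=1 pred=N actual=T -> ctr[1]=2
Ev 3: PC=1 idx=1 pred=T actual=T -> ctr[1]=3
Ev 4: PC=4 idx=1 pred=T actual=N -> ctr[1]=2
Ev 5: PC=1 idx=1 pred=T actual=T -> ctr[1]=3
Ev 6: PC=1 idx=1 pred=T actual=N -> ctr[1]=2
Ev 7: PC=4 idx=1 pred=T actual=N -> ctr[1]=1
Ev 8: PC=1 idx=1 pred=N actual=N -> ctr[1]=0
Ev 9: PC=4 idx=1 pred=N actual=N -> ctr[1]=0
Ev 10: PC=4 idx=1 pred=N actual=N -> ctr[1]=0
Ev 11: PC=4 idx=1 pred=N actual=T -> ctr[1]=1
Ev 12: PC=4 idx=1 pred=N actual=N -> ctr[1]=0
Ev 13: PC=4 idx=1 pred=N actual=N -> ctr[1]=0
Ev 14: PC=4 idx=1 pred=N actual=N -> ctr[1]=0

Answer: N N T T T T T N N N N N N N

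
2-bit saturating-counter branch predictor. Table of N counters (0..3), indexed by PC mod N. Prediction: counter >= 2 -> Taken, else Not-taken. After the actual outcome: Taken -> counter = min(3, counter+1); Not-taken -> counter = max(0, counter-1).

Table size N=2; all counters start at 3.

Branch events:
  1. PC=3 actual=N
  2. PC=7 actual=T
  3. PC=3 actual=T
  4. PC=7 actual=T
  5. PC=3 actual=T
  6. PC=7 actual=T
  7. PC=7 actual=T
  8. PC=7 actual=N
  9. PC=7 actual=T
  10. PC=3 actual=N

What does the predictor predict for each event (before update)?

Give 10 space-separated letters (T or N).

Answer: T T T T T T T T T T

Derivation:
Ev 1: PC=3 idx=1 pred=T actual=N -> ctr[1]=2
Ev 2: PC=7 idx=1 pred=T actual=T -> ctr[1]=3
Ev 3: PC=3 idx=1 pred=T actual=T -> ctr[1]=3
Ev 4: PC=7 idx=1 pred=T actual=T -> ctr[1]=3
Ev 5: PC=3 idx=1 pred=T actual=T -> ctr[1]=3
Ev 6: PC=7 idx=1 pred=T actual=T -> ctr[1]=3
Ev 7: PC=7 idx=1 pred=T actual=T -> ctr[1]=3
Ev 8: PC=7 idx=1 pred=T actual=N -> ctr[1]=2
Ev 9: PC=7 idx=1 pred=T actual=T -> ctr[1]=3
Ev 10: PC=3 idx=1 pred=T actual=N -> ctr[1]=2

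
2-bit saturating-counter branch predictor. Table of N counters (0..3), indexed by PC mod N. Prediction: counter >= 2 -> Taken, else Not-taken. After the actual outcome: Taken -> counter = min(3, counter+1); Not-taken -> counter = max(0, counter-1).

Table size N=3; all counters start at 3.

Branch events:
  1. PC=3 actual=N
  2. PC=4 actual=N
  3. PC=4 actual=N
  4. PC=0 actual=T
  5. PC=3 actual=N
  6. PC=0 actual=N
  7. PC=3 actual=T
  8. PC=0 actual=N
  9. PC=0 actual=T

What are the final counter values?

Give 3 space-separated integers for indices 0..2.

Ev 1: PC=3 idx=0 pred=T actual=N -> ctr[0]=2
Ev 2: PC=4 idx=1 pred=T actual=N -> ctr[1]=2
Ev 3: PC=4 idx=1 pred=T actual=N -> ctr[1]=1
Ev 4: PC=0 idx=0 pred=T actual=T -> ctr[0]=3
Ev 5: PC=3 idx=0 pred=T actual=N -> ctr[0]=2
Ev 6: PC=0 idx=0 pred=T actual=N -> ctr[0]=1
Ev 7: PC=3 idx=0 pred=N actual=T -> ctr[0]=2
Ev 8: PC=0 idx=0 pred=T actual=N -> ctr[0]=1
Ev 9: PC=0 idx=0 pred=N actual=T -> ctr[0]=2

Answer: 2 1 3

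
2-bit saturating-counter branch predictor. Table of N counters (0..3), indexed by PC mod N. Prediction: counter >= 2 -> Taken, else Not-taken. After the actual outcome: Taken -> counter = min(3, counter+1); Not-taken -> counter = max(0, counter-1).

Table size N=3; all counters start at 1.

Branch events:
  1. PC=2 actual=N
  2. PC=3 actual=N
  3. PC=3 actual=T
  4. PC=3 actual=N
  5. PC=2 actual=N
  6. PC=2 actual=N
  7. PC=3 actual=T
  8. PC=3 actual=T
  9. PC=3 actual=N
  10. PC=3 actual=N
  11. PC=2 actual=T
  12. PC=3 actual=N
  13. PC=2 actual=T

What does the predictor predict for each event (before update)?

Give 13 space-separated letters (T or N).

Ev 1: PC=2 idx=2 pred=N actual=N -> ctr[2]=0
Ev 2: PC=3 idx=0 pred=N actual=N -> ctr[0]=0
Ev 3: PC=3 idx=0 pred=N actual=T -> ctr[0]=1
Ev 4: PC=3 idx=0 pred=N actual=N -> ctr[0]=0
Ev 5: PC=2 idx=2 pred=N actual=N -> ctr[2]=0
Ev 6: PC=2 idx=2 pred=N actual=N -> ctr[2]=0
Ev 7: PC=3 idx=0 pred=N actual=T -> ctr[0]=1
Ev 8: PC=3 idx=0 pred=N actual=T -> ctr[0]=2
Ev 9: PC=3 idx=0 pred=T actual=N -> ctr[0]=1
Ev 10: PC=3 idx=0 pred=N actual=N -> ctr[0]=0
Ev 11: PC=2 idx=2 pred=N actual=T -> ctr[2]=1
Ev 12: PC=3 idx=0 pred=N actual=N -> ctr[0]=0
Ev 13: PC=2 idx=2 pred=N actual=T -> ctr[2]=2

Answer: N N N N N N N N T N N N N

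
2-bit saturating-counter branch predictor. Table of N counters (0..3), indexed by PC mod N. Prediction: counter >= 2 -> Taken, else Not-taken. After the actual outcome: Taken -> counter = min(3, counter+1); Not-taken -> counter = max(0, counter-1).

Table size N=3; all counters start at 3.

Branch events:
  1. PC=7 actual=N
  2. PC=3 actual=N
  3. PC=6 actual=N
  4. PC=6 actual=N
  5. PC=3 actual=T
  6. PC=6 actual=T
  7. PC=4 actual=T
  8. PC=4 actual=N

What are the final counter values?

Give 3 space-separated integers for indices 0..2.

Ev 1: PC=7 idx=1 pred=T actual=N -> ctr[1]=2
Ev 2: PC=3 idx=0 pred=T actual=N -> ctr[0]=2
Ev 3: PC=6 idx=0 pred=T actual=N -> ctr[0]=1
Ev 4: PC=6 idx=0 pred=N actual=N -> ctr[0]=0
Ev 5: PC=3 idx=0 pred=N actual=T -> ctr[0]=1
Ev 6: PC=6 idx=0 pred=N actual=T -> ctr[0]=2
Ev 7: PC=4 idx=1 pred=T actual=T -> ctr[1]=3
Ev 8: PC=4 idx=1 pred=T actual=N -> ctr[1]=2

Answer: 2 2 3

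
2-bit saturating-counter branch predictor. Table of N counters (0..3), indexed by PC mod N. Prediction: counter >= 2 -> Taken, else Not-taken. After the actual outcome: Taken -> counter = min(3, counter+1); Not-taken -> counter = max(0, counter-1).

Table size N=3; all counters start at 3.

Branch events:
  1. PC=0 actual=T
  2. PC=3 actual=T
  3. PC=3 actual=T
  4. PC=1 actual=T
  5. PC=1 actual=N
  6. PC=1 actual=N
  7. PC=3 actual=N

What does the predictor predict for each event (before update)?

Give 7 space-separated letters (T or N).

Ev 1: PC=0 idx=0 pred=T actual=T -> ctr[0]=3
Ev 2: PC=3 idx=0 pred=T actual=T -> ctr[0]=3
Ev 3: PC=3 idx=0 pred=T actual=T -> ctr[0]=3
Ev 4: PC=1 idx=1 pred=T actual=T -> ctr[1]=3
Ev 5: PC=1 idx=1 pred=T actual=N -> ctr[1]=2
Ev 6: PC=1 idx=1 pred=T actual=N -> ctr[1]=1
Ev 7: PC=3 idx=0 pred=T actual=N -> ctr[0]=2

Answer: T T T T T T T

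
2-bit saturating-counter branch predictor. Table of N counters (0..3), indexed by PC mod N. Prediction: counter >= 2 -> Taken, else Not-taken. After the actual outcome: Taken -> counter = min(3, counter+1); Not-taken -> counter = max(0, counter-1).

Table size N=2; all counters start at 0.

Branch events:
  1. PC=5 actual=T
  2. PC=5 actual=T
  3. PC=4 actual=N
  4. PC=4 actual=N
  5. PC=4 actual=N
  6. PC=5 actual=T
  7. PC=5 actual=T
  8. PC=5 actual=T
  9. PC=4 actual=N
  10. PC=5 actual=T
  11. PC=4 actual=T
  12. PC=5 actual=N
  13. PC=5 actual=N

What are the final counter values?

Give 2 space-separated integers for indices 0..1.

Ev 1: PC=5 idx=1 pred=N actual=T -> ctr[1]=1
Ev 2: PC=5 idx=1 pred=N actual=T -> ctr[1]=2
Ev 3: PC=4 idx=0 pred=N actual=N -> ctr[0]=0
Ev 4: PC=4 idx=0 pred=N actual=N -> ctr[0]=0
Ev 5: PC=4 idx=0 pred=N actual=N -> ctr[0]=0
Ev 6: PC=5 idx=1 pred=T actual=T -> ctr[1]=3
Ev 7: PC=5 idx=1 pred=T actual=T -> ctr[1]=3
Ev 8: PC=5 idx=1 pred=T actual=T -> ctr[1]=3
Ev 9: PC=4 idx=0 pred=N actual=N -> ctr[0]=0
Ev 10: PC=5 idx=1 pred=T actual=T -> ctr[1]=3
Ev 11: PC=4 idx=0 pred=N actual=T -> ctr[0]=1
Ev 12: PC=5 idx=1 pred=T actual=N -> ctr[1]=2
Ev 13: PC=5 idx=1 pred=T actual=N -> ctr[1]=1

Answer: 1 1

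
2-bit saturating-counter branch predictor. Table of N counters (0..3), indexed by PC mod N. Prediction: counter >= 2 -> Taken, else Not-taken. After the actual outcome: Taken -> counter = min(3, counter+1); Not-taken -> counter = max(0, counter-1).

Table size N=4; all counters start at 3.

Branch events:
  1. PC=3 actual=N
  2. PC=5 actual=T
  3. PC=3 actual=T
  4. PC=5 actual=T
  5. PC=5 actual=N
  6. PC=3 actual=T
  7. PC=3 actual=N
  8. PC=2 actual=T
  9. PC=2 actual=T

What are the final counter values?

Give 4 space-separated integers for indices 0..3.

Ev 1: PC=3 idx=3 pred=T actual=N -> ctr[3]=2
Ev 2: PC=5 idx=1 pred=T actual=T -> ctr[1]=3
Ev 3: PC=3 idx=3 pred=T actual=T -> ctr[3]=3
Ev 4: PC=5 idx=1 pred=T actual=T -> ctr[1]=3
Ev 5: PC=5 idx=1 pred=T actual=N -> ctr[1]=2
Ev 6: PC=3 idx=3 pred=T actual=T -> ctr[3]=3
Ev 7: PC=3 idx=3 pred=T actual=N -> ctr[3]=2
Ev 8: PC=2 idx=2 pred=T actual=T -> ctr[2]=3
Ev 9: PC=2 idx=2 pred=T actual=T -> ctr[2]=3

Answer: 3 2 3 2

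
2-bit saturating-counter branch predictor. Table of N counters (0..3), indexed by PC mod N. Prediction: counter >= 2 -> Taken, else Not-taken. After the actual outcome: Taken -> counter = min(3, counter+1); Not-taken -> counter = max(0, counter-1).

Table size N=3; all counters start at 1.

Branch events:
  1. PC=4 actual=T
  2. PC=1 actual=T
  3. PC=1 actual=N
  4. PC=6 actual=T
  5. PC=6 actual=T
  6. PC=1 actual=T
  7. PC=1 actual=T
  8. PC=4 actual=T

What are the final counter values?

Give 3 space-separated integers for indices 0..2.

Ev 1: PC=4 idx=1 pred=N actual=T -> ctr[1]=2
Ev 2: PC=1 idx=1 pred=T actual=T -> ctr[1]=3
Ev 3: PC=1 idx=1 pred=T actual=N -> ctr[1]=2
Ev 4: PC=6 idx=0 pred=N actual=T -> ctr[0]=2
Ev 5: PC=6 idx=0 pred=T actual=T -> ctr[0]=3
Ev 6: PC=1 idx=1 pred=T actual=T -> ctr[1]=3
Ev 7: PC=1 idx=1 pred=T actual=T -> ctr[1]=3
Ev 8: PC=4 idx=1 pred=T actual=T -> ctr[1]=3

Answer: 3 3 1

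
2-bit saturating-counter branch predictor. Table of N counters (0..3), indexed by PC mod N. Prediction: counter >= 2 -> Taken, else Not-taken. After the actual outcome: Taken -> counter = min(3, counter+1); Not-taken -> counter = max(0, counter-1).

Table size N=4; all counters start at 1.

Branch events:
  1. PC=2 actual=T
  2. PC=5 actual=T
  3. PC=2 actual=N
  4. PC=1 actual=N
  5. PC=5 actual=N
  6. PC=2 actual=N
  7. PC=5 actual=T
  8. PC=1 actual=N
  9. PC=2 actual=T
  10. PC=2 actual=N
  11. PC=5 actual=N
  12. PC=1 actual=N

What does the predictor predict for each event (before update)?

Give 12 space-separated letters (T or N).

Ev 1: PC=2 idx=2 pred=N actual=T -> ctr[2]=2
Ev 2: PC=5 idx=1 pred=N actual=T -> ctr[1]=2
Ev 3: PC=2 idx=2 pred=T actual=N -> ctr[2]=1
Ev 4: PC=1 idx=1 pred=T actual=N -> ctr[1]=1
Ev 5: PC=5 idx=1 pred=N actual=N -> ctr[1]=0
Ev 6: PC=2 idx=2 pred=N actual=N -> ctr[2]=0
Ev 7: PC=5 idx=1 pred=N actual=T -> ctr[1]=1
Ev 8: PC=1 idx=1 pred=N actual=N -> ctr[1]=0
Ev 9: PC=2 idx=2 pred=N actual=T -> ctr[2]=1
Ev 10: PC=2 idx=2 pred=N actual=N -> ctr[2]=0
Ev 11: PC=5 idx=1 pred=N actual=N -> ctr[1]=0
Ev 12: PC=1 idx=1 pred=N actual=N -> ctr[1]=0

Answer: N N T T N N N N N N N N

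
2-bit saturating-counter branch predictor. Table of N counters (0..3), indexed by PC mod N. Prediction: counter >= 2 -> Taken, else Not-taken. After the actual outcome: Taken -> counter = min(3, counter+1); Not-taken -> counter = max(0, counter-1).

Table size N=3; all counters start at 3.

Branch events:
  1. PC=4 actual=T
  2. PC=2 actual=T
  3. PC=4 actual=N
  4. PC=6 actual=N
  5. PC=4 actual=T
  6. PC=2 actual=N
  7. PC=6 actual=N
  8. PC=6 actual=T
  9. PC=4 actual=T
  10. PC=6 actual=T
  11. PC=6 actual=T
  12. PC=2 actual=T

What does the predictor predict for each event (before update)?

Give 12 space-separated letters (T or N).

Answer: T T T T T T T N T T T T

Derivation:
Ev 1: PC=4 idx=1 pred=T actual=T -> ctr[1]=3
Ev 2: PC=2 idx=2 pred=T actual=T -> ctr[2]=3
Ev 3: PC=4 idx=1 pred=T actual=N -> ctr[1]=2
Ev 4: PC=6 idx=0 pred=T actual=N -> ctr[0]=2
Ev 5: PC=4 idx=1 pred=T actual=T -> ctr[1]=3
Ev 6: PC=2 idx=2 pred=T actual=N -> ctr[2]=2
Ev 7: PC=6 idx=0 pred=T actual=N -> ctr[0]=1
Ev 8: PC=6 idx=0 pred=N actual=T -> ctr[0]=2
Ev 9: PC=4 idx=1 pred=T actual=T -> ctr[1]=3
Ev 10: PC=6 idx=0 pred=T actual=T -> ctr[0]=3
Ev 11: PC=6 idx=0 pred=T actual=T -> ctr[0]=3
Ev 12: PC=2 idx=2 pred=T actual=T -> ctr[2]=3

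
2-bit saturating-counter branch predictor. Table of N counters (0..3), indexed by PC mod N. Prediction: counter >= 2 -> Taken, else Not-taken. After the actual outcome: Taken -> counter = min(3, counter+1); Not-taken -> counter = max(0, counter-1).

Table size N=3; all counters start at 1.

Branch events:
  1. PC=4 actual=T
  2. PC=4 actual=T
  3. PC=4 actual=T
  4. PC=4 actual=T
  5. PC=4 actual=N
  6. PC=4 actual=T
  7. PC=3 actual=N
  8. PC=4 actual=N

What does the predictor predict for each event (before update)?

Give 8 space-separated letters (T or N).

Ev 1: PC=4 idx=1 pred=N actual=T -> ctr[1]=2
Ev 2: PC=4 idx=1 pred=T actual=T -> ctr[1]=3
Ev 3: PC=4 idx=1 pred=T actual=T -> ctr[1]=3
Ev 4: PC=4 idx=1 pred=T actual=T -> ctr[1]=3
Ev 5: PC=4 idx=1 pred=T actual=N -> ctr[1]=2
Ev 6: PC=4 idx=1 pred=T actual=T -> ctr[1]=3
Ev 7: PC=3 idx=0 pred=N actual=N -> ctr[0]=0
Ev 8: PC=4 idx=1 pred=T actual=N -> ctr[1]=2

Answer: N T T T T T N T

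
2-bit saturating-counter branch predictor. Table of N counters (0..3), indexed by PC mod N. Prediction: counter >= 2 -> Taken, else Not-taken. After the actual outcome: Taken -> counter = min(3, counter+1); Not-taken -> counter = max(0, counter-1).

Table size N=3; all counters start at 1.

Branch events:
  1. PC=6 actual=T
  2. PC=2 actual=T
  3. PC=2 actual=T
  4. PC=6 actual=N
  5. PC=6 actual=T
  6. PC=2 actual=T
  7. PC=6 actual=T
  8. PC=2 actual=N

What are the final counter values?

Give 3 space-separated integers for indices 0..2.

Ev 1: PC=6 idx=0 pred=N actual=T -> ctr[0]=2
Ev 2: PC=2 idx=2 pred=N actual=T -> ctr[2]=2
Ev 3: PC=2 idx=2 pred=T actual=T -> ctr[2]=3
Ev 4: PC=6 idx=0 pred=T actual=N -> ctr[0]=1
Ev 5: PC=6 idx=0 pred=N actual=T -> ctr[0]=2
Ev 6: PC=2 idx=2 pred=T actual=T -> ctr[2]=3
Ev 7: PC=6 idx=0 pred=T actual=T -> ctr[0]=3
Ev 8: PC=2 idx=2 pred=T actual=N -> ctr[2]=2

Answer: 3 1 2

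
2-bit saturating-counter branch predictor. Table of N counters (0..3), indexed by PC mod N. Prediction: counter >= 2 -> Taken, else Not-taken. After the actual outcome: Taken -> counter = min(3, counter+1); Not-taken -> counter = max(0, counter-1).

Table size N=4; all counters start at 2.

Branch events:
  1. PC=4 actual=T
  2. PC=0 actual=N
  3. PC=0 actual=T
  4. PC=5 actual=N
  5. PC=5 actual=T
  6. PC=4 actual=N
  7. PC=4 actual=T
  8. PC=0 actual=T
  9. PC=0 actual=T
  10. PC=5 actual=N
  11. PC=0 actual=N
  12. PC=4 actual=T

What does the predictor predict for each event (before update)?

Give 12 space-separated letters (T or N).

Answer: T T T T N T T T T T T T

Derivation:
Ev 1: PC=4 idx=0 pred=T actual=T -> ctr[0]=3
Ev 2: PC=0 idx=0 pred=T actual=N -> ctr[0]=2
Ev 3: PC=0 idx=0 pred=T actual=T -> ctr[0]=3
Ev 4: PC=5 idx=1 pred=T actual=N -> ctr[1]=1
Ev 5: PC=5 idx=1 pred=N actual=T -> ctr[1]=2
Ev 6: PC=4 idx=0 pred=T actual=N -> ctr[0]=2
Ev 7: PC=4 idx=0 pred=T actual=T -> ctr[0]=3
Ev 8: PC=0 idx=0 pred=T actual=T -> ctr[0]=3
Ev 9: PC=0 idx=0 pred=T actual=T -> ctr[0]=3
Ev 10: PC=5 idx=1 pred=T actual=N -> ctr[1]=1
Ev 11: PC=0 idx=0 pred=T actual=N -> ctr[0]=2
Ev 12: PC=4 idx=0 pred=T actual=T -> ctr[0]=3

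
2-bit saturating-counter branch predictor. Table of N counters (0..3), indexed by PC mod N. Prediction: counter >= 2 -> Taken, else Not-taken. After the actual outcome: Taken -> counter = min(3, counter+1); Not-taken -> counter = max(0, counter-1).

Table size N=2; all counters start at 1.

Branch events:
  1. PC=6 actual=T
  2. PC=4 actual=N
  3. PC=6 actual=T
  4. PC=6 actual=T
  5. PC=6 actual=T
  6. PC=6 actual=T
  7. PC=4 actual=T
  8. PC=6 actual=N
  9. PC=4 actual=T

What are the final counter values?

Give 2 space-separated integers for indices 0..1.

Ev 1: PC=6 idx=0 pred=N actual=T -> ctr[0]=2
Ev 2: PC=4 idx=0 pred=T actual=N -> ctr[0]=1
Ev 3: PC=6 idx=0 pred=N actual=T -> ctr[0]=2
Ev 4: PC=6 idx=0 pred=T actual=T -> ctr[0]=3
Ev 5: PC=6 idx=0 pred=T actual=T -> ctr[0]=3
Ev 6: PC=6 idx=0 pred=T actual=T -> ctr[0]=3
Ev 7: PC=4 idx=0 pred=T actual=T -> ctr[0]=3
Ev 8: PC=6 idx=0 pred=T actual=N -> ctr[0]=2
Ev 9: PC=4 idx=0 pred=T actual=T -> ctr[0]=3

Answer: 3 1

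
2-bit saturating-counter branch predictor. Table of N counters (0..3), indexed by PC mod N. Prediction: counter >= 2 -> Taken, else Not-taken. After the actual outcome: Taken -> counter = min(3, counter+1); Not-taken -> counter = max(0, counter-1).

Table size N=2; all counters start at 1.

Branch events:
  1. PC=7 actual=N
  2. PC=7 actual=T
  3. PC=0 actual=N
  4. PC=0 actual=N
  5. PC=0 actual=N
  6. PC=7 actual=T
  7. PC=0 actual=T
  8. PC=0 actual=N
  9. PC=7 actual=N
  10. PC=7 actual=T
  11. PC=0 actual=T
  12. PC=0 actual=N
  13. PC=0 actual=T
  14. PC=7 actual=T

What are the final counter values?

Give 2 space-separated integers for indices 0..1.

Answer: 1 3

Derivation:
Ev 1: PC=7 idx=1 pred=N actual=N -> ctr[1]=0
Ev 2: PC=7 idx=1 pred=N actual=T -> ctr[1]=1
Ev 3: PC=0 idx=0 pred=N actual=N -> ctr[0]=0
Ev 4: PC=0 idx=0 pred=N actual=N -> ctr[0]=0
Ev 5: PC=0 idx=0 pred=N actual=N -> ctr[0]=0
Ev 6: PC=7 idx=1 pred=N actual=T -> ctr[1]=2
Ev 7: PC=0 idx=0 pred=N actual=T -> ctr[0]=1
Ev 8: PC=0 idx=0 pred=N actual=N -> ctr[0]=0
Ev 9: PC=7 idx=1 pred=T actual=N -> ctr[1]=1
Ev 10: PC=7 idx=1 pred=N actual=T -> ctr[1]=2
Ev 11: PC=0 idx=0 pred=N actual=T -> ctr[0]=1
Ev 12: PC=0 idx=0 pred=N actual=N -> ctr[0]=0
Ev 13: PC=0 idx=0 pred=N actual=T -> ctr[0]=1
Ev 14: PC=7 idx=1 pred=T actual=T -> ctr[1]=3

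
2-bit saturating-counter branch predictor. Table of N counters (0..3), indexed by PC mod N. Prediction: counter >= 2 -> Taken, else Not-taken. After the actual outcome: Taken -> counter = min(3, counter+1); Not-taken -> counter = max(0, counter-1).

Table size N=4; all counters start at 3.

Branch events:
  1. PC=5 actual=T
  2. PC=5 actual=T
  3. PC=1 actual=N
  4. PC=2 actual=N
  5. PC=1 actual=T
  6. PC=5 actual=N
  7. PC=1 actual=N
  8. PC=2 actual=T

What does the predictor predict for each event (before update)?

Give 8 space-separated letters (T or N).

Answer: T T T T T T T T

Derivation:
Ev 1: PC=5 idx=1 pred=T actual=T -> ctr[1]=3
Ev 2: PC=5 idx=1 pred=T actual=T -> ctr[1]=3
Ev 3: PC=1 idx=1 pred=T actual=N -> ctr[1]=2
Ev 4: PC=2 idx=2 pred=T actual=N -> ctr[2]=2
Ev 5: PC=1 idx=1 pred=T actual=T -> ctr[1]=3
Ev 6: PC=5 idx=1 pred=T actual=N -> ctr[1]=2
Ev 7: PC=1 idx=1 pred=T actual=N -> ctr[1]=1
Ev 8: PC=2 idx=2 pred=T actual=T -> ctr[2]=3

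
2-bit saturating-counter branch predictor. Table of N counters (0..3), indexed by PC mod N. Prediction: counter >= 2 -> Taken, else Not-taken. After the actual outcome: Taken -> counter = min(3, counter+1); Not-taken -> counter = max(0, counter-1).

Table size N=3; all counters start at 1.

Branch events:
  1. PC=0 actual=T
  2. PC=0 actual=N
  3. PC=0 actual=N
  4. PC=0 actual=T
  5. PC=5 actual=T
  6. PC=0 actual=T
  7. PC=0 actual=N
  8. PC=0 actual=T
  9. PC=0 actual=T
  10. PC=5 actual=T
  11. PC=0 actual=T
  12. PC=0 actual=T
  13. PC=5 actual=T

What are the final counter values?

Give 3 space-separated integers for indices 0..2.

Answer: 3 1 3

Derivation:
Ev 1: PC=0 idx=0 pred=N actual=T -> ctr[0]=2
Ev 2: PC=0 idx=0 pred=T actual=N -> ctr[0]=1
Ev 3: PC=0 idx=0 pred=N actual=N -> ctr[0]=0
Ev 4: PC=0 idx=0 pred=N actual=T -> ctr[0]=1
Ev 5: PC=5 idx=2 pred=N actual=T -> ctr[2]=2
Ev 6: PC=0 idx=0 pred=N actual=T -> ctr[0]=2
Ev 7: PC=0 idx=0 pred=T actual=N -> ctr[0]=1
Ev 8: PC=0 idx=0 pred=N actual=T -> ctr[0]=2
Ev 9: PC=0 idx=0 pred=T actual=T -> ctr[0]=3
Ev 10: PC=5 idx=2 pred=T actual=T -> ctr[2]=3
Ev 11: PC=0 idx=0 pred=T actual=T -> ctr[0]=3
Ev 12: PC=0 idx=0 pred=T actual=T -> ctr[0]=3
Ev 13: PC=5 idx=2 pred=T actual=T -> ctr[2]=3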